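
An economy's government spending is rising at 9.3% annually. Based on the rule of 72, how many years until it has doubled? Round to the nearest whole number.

At 9.3%, doubling takes about 72/9.3 = 7.74 years.

around 8 years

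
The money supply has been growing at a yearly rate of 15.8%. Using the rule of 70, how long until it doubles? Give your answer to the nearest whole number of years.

about 4 years

70/15.8 ≈ 4.43, so it doubles roughly every 4 years.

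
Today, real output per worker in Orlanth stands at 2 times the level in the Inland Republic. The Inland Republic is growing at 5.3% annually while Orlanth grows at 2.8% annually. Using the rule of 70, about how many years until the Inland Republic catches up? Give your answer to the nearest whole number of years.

the Inland Republic gains on Orlanth at 5.3% − 2.8% = 2.5 points a year.
At that relative rate the gap halves every 70/2.5 ≈ 28.00 years.
A 2 times gap closes after 1 halving: 1 × 28.00 ≈ 28 years.

about 28 years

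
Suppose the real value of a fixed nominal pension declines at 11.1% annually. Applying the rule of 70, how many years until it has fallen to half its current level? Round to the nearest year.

The rule works in reverse for decay: 70/11.1 ≈ 6.31 years to halve.

6 years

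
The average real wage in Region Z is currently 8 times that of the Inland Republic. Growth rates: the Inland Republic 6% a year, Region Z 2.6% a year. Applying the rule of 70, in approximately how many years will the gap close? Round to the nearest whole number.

around 62 years

the Inland Republic gains on Region Z at 6% − 2.6% = 3.4 points a year.
At that relative rate the gap halves every 70/3.4 ≈ 20.59 years.
An 8 times gap closes after 3 halvings: 3 × 20.59 ≈ 62 years.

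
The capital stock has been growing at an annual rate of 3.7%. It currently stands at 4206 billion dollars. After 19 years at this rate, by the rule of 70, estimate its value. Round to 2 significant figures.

Doubling time ≈ 70/3.7 = 18.92 years.
19 years is 19/18.92 ≈ 1.00 doublings, a factor of 2^1.00 ≈ 2.00.
4206 × 2.00 ≈ 8400 billion dollars.

≈ 8400 billion dollars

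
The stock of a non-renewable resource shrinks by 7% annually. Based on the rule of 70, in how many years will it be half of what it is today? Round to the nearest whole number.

The rule works in reverse for decay: 70/7 ≈ 10.00 years to halve.

around 10 years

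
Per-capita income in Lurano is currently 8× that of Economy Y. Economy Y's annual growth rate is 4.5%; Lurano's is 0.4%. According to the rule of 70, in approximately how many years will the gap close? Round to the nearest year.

The growth-rate gap is 4.5% − 0.4% = 4.1 percentage points.
So the ratio between them halves every 70/4.1 ≈ 17.07 years.
An 8× gap closes after 3 halvings: 3 × 17.07 ≈ 51 years.

51 years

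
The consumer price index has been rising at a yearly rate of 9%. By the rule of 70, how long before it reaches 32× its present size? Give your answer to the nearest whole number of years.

Doubling time ≈ 70/9 = 7.78 years.
32× is 5 doublings, so 5 × 7.78 ≈ 39 years.

≈ 39 years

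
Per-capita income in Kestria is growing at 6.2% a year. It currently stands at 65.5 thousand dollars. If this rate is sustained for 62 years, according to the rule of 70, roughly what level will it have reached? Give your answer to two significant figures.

2900 thousand dollars

It doubles every 70/6.2 ≈ 11.29 years, so 62 years is 5.49 doublings.
2^5.49 ≈ 44.94; 65.5 × 44.94 ≈ 2900 thousand dollars.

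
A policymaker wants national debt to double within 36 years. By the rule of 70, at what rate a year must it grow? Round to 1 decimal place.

around 1.9% a year

70 / 36 ≈ 1.94, so about 1.9% a year.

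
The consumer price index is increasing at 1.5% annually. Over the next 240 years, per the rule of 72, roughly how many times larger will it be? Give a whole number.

At 1.5% one doubling takes ≈ 48.00 years; 240 years is 5 of them, so ×32.

approximately 32 times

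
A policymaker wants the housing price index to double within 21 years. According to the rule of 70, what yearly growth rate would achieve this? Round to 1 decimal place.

70 / 21 ≈ 3.33, so about 3.3% per year.

around 3.3%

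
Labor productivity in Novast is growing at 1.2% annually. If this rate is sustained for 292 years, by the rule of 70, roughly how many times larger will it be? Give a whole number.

roughly 32 times

At 1.2% one doubling takes ≈ 58.33 years; 292 years is 5 of them, so ×32.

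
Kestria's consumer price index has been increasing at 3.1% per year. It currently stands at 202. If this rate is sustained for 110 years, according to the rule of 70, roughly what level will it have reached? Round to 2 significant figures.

Doubling time ≈ 70/3.1 = 22.58 years.
110 years is 110/22.58 ≈ 4.87 doublings, a factor of 2^4.87 ≈ 29.24.
202 × 29.24 ≈ 5900.

about 5900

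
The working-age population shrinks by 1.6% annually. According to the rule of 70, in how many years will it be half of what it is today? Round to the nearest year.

about 44 years

Falling at 1.6%, it halves about every 70/1.6 = 43.75 years.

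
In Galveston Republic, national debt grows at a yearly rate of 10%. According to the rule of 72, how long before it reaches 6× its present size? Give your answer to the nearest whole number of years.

One doubling takes 72/10 = 7.20 years.
6× is log₂ 6 ≈ 2.58 doublings, so ≈ 2.58 × 7.20 = 19 years.

19 years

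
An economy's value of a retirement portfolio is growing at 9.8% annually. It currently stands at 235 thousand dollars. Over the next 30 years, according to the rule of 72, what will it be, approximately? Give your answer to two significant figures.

Doubling time ≈ 72/9.8 = 7.35 years.
30 years is 30/7.35 ≈ 4.08 doublings, a factor of 2^4.08 ≈ 16.91.
235 × 16.91 ≈ 4000 thousand dollars.

4000 thousand dollars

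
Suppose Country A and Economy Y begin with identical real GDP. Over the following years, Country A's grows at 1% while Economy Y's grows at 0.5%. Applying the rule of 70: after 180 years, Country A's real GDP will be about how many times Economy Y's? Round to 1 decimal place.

Rate gap = 1% − 0.5% = 0.5 points.
The ratio doubles every 70/0.5 ≈ 140.00 years.
180/140.00 ≈ 1.29 doublings → ratio ≈ 2^1.29 ≈ 2.4.

2.4 times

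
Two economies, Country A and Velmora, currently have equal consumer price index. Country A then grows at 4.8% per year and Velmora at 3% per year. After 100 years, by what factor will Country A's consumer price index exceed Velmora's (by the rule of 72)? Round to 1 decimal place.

≈ 5.7 times

Only the 1.8-point difference matters.
72/1.8 ≈ 40.00 years per doubling of the ratio; 100 years gives 2.50 doublings, so ≈ 5.7×.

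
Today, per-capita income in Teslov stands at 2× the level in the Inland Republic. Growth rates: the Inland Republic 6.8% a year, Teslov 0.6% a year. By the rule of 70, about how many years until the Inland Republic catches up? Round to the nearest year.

the Inland Republic gains on Teslov at 6.8% − 0.6% = 6.2 points a year.
At that relative rate the gap halves every 70/6.2 ≈ 11.29 years.
A 2× gap closes after 1 halving: 1 × 11.29 ≈ 11 years.

11 years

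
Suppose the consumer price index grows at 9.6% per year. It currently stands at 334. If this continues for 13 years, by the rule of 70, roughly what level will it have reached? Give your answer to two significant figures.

Doubling time ≈ 70/9.6 = 7.29 years.
13 years is 13/7.29 ≈ 1.78 doublings, a factor of 2^1.78 ≈ 3.43.
334 × 3.43 ≈ 1100.

roughly 1100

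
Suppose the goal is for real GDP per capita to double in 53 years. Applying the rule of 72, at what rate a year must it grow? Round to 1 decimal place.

72 / 53 ≈ 1.36, so about 1.4% a year.

approximately 1.4%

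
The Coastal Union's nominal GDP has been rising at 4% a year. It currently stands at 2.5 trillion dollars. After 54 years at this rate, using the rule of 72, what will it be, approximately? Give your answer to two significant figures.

It doubles every 72/4 ≈ 18.00 years, so 54 years is 3.00 doublings.
2^3.00 ≈ 8.00; 2.5 × 8.00 ≈ 20 trillion dollars.

roughly 20 trillion dollars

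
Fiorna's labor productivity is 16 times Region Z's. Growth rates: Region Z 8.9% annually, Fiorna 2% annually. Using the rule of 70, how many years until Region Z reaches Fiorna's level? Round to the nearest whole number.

about 41 years

Region Z gains on Fiorna at 8.9% − 2% = 6.9 points a year.
At that relative rate the gap halves every 70/6.9 ≈ 10.14 years.
A 16 times gap closes after 4 halvings: 4 × 10.14 ≈ 41 years.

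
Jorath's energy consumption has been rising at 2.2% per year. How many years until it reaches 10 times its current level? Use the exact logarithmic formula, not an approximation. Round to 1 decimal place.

105.8 years

t = ln(10) / ln(1 + 0.022) = 2.3026 / 0.021761 ≈ 105.81.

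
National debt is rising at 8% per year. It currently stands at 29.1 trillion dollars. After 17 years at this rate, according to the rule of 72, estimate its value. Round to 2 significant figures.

≈ 110 trillion dollars

Doubling time ≈ 72/8 = 9.00 years.
17 years is 17/9.00 ≈ 1.89 doublings, a factor of 2^1.89 ≈ 3.71.
29.1 × 3.71 ≈ 110 trillion dollars.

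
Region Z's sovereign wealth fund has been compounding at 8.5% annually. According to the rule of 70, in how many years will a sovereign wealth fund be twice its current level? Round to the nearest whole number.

70/8.5 ≈ 8.24, so it doubles roughly every 8 years.

approximately 8 years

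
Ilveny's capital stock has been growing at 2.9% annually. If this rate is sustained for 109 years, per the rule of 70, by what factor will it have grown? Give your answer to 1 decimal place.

Doubles every ≈ 24.14 years (70/2.9).
109 years is 4.52 doublings; 2^4.52 ≈ 22.9×.

about 22.9 times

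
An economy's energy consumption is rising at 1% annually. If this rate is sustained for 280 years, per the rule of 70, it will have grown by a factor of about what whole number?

roughly 16 times

70/1 ≈ 70.00 years per doubling.
280 years fits 4 doublings: 2^4 = 16.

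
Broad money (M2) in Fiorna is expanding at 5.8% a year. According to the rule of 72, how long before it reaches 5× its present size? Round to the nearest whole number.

At 5.8% it doubles every 72/5.8 ≈ 12.41 years.
5× is log₂ 5 ≈ 2.32 doublings, so ≈ 2.32 × 12.41 = 29 years.

roughly 29 years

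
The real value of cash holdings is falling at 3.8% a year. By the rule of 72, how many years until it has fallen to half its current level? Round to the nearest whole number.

Halving time ≈ 72 / 3.8 = 18.95 → 19 years.

roughly 19 years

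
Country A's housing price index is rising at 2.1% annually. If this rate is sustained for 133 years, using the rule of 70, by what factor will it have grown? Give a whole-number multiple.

At 2.1% one doubling takes ≈ 33.33 years; 133 years is 4 of them, so ×16.

roughly 16 times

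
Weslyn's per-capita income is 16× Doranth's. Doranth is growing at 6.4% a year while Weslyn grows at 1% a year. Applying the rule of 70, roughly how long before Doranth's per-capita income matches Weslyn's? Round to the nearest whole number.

approximately 52 years

The growth-rate gap is 6.4% − 1% = 5.4 percentage points.
So the ratio between them halves every 70/5.4 ≈ 12.96 years.
A 16× gap closes after 4 halvings: 4 × 12.96 ≈ 52 years.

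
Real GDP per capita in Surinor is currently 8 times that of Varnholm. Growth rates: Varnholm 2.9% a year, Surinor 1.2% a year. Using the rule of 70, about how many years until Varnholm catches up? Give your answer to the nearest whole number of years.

roughly 124 years

The growth-rate gap is 2.9% − 1.2% = 1.7 percentage points.
So the ratio between them halves every 70/1.7 ≈ 41.18 years.
An 8 times gap closes after 3 halvings: 3 × 41.18 ≈ 124 years.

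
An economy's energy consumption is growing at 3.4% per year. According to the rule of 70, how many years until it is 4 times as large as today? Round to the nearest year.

about 41 years

At 3.4% it doubles every 70/3.4 ≈ 20.59 years.
Getting to 4× needs 2 doublings: 2 × 20.59 ≈ 41 years.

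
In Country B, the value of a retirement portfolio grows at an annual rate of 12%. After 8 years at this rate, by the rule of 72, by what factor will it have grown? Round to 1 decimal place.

Doubling time ≈ 72/12 = 6.00 years.
8 years / 6.00 ≈ 1.33 doublings → factor 2^1.33 ≈ 2.5.

approximately 2.5 times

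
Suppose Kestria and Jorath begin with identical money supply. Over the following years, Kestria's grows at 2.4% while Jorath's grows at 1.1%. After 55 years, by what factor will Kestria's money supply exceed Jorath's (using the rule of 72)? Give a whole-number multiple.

Only the 1.3-point difference matters.
72/1.3 ≈ 55.38 years per doubling of the ratio; 55 years gives 0.99 doublings, so ≈ 2×.

2 times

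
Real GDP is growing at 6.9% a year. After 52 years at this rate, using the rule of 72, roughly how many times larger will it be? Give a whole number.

around 32 times

72/6.9 ≈ 10.43 years per doubling.
52 years fits 5 doublings: 2^5 = 32.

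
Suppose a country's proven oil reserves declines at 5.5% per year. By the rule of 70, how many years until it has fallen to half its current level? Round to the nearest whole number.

Falling at 5.5%, it halves about every 70/5.5 = 12.73 years.

roughly 13 years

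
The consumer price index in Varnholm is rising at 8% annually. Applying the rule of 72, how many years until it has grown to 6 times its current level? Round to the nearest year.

One doubling takes 72/8 = 9.00 years.
Reaching 6× takes log₂(6) ≈ 2.58 doublings.
2.58 × 9.00 ≈ 23 years.

approximately 23 years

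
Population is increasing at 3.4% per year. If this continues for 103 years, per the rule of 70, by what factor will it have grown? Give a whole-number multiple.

At 3.4% one doubling takes ≈ 20.59 years; 103 years is 5 of them, so ×32.

32 times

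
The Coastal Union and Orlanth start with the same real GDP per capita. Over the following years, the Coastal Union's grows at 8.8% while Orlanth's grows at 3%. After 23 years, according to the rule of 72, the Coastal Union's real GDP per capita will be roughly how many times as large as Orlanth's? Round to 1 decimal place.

the Coastal Union pulls ahead at 5.8 pp per year, so the ratio doubles every 72/5.8 ≈ 12.41 years.
In 23 years that's 1.85 doublings: 2^1.85 ≈ 3.6.

roughly 3.6 times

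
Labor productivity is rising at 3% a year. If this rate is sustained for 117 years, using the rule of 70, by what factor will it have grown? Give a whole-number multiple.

Doubling time ≈ 70/3 = 23.33 years.
117/23.33 ≈ 5 doublings, so about 2^5 = 32×.

about 32 times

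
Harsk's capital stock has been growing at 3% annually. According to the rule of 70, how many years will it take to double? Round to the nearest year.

At 3%, doubling takes about 70/3 = 23.33 years.

roughly 23 years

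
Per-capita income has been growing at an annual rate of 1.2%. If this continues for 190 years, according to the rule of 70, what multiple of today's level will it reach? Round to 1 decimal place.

Doubles every ≈ 58.33 years (70/1.2).
190 years is 3.26 doublings; 2^3.26 ≈ 9.6×.

roughly 9.6 times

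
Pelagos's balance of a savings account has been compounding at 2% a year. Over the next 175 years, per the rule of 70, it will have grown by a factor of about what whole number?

70/2 ≈ 35.00 years per doubling.
175 years fits 5 doublings: 2^5 = 32.

roughly 32 times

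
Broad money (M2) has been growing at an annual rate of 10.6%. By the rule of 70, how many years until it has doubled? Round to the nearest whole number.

Doubling time ≈ 70 / 10.6 = 6.60 years.

7 years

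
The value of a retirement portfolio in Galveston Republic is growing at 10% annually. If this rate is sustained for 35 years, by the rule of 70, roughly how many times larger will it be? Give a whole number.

70/10 ≈ 7.00 years per doubling.
35 years fits 5 doublings: 2^5 = 32.

about 32 times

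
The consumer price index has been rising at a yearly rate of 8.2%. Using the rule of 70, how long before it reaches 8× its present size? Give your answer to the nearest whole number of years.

26 years

Doubling time ≈ 70/8.2 = 8.54 years.
8 = 2^3, so 3 doublings → 26 years.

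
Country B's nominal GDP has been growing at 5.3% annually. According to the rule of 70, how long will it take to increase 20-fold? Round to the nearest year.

about 57 years

Doubling time ≈ 70/5.3 = 13.21 years.
20× is log₂ 20 ≈ 4.32 doublings, so ≈ 4.32 × 13.21 = 57 years.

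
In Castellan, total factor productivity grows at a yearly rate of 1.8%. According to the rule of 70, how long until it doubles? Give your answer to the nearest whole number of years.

about 39 years

Doubling time ≈ 70 / 1.8 = 38.89 years.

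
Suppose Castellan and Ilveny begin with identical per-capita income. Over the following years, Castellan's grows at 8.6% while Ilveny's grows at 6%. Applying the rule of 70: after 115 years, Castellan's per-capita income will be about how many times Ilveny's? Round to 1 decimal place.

Rate gap = 8.6% − 6% = 2.6 points.
The ratio doubles every 70/2.6 ≈ 26.92 years.
115/26.92 ≈ 4.27 doublings → ratio ≈ 2^4.27 ≈ 19.3.

approximately 19.3 times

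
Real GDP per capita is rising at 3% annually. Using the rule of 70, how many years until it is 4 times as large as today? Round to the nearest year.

roughly 47 years

One doubling takes 70/3 = 23.33 years.
4 = 2^2, so 2 doublings → 47 years.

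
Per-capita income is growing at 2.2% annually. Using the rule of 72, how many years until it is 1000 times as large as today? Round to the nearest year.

One doubling takes 72/2.2 = 32.73 years.
1000× is log₂ 1000 ≈ 9.97 doublings, so ≈ 9.97 × 32.73 = 326 years.

326 years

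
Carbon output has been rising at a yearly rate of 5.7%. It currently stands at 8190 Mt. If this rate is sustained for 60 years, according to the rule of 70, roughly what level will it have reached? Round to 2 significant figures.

Doubling time ≈ 70/5.7 = 12.28 years.
60 years is 60/12.28 ≈ 4.89 doublings, a factor of 2^4.89 ≈ 29.65.
8190 × 29.65 ≈ 240000 Mt.

around 240000 Mt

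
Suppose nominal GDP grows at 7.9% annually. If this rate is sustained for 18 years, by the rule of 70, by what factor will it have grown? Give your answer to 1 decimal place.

Doubles every ≈ 8.86 years (70/7.9).
18 years is 2.03 doublings; 2^2.03 ≈ 4.1×.

about 4.1 times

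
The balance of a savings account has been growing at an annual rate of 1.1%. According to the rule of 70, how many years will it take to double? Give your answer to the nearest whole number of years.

about 64 years

Doubling time ≈ 70 / 1.1 = 63.64 years.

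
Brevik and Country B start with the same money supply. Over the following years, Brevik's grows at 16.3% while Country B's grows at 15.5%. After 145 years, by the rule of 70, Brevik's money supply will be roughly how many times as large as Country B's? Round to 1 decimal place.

3.2 times

Rate gap = 16.3% − 15.5% = 0.8 points.
The ratio doubles every 70/0.8 ≈ 87.50 years.
145/87.50 ≈ 1.66 doublings → ratio ≈ 2^1.66 ≈ 3.2.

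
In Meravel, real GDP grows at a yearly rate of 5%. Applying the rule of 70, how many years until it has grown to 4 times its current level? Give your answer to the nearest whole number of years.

28 years

One doubling takes 70/5 = 14.00 years.
4 = 2^2, so 2 doublings → 28 years.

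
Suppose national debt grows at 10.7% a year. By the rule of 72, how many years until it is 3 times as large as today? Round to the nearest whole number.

One doubling takes 72/10.7 = 6.73 years.
Reaching 3× takes log₂(3) ≈ 1.58 doublings.
1.58 × 6.73 ≈ 11 years.

approximately 11 years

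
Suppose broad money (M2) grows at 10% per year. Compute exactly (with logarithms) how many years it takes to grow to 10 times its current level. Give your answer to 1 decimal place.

t = ln(10) / ln(1 + 0.1) = 2.3026 / 0.095310 ≈ 24.16.

24.2 years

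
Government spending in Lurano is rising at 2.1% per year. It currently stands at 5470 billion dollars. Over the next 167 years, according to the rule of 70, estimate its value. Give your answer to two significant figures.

180000 billion dollars

Doubling time ≈ 70/2.1 = 33.33 years.
167 years is 167/33.33 ≈ 5.01 doublings, a factor of 2^5.01 ≈ 32.22.
5470 × 32.22 ≈ 180000 billion dollars.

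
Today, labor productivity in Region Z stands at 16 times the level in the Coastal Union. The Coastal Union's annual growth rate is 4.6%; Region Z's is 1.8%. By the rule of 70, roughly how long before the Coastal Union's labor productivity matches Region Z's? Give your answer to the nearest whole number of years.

The growth-rate gap is 4.6% − 1.8% = 2.8 percentage points.
So the ratio between them halves every 70/2.8 ≈ 25.00 years.
A 16 times gap closes after 4 halvings: 4 × 25.00 ≈ 100 years.

100 years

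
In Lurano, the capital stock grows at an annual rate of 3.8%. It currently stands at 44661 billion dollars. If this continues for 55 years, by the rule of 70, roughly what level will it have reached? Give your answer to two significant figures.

roughly 350000 billion dollars

It doubles every 70/3.8 ≈ 18.42 years, so 55 years is 2.99 doublings.
2^2.99 ≈ 7.94; 44661 × 7.94 ≈ 350000 billion dollars.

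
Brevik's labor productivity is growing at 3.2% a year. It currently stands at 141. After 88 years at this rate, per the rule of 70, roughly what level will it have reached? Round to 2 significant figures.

Doubling time ≈ 70/3.2 = 21.88 years.
88 years is 88/21.88 ≈ 4.02 doublings, a factor of 2^4.02 ≈ 16.22.
141 × 16.22 ≈ 2300.

≈ 2300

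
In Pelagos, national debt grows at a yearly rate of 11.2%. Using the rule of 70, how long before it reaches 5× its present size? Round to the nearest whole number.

At 11.2% it doubles every 70/11.2 ≈ 6.25 years.
Reaching 5× takes log₂(5) ≈ 2.32 doublings.
2.32 × 6.25 ≈ 15 years.

approximately 15 years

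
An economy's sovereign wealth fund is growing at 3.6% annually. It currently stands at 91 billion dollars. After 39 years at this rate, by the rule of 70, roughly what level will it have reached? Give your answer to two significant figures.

about 370 billion dollars

Doubling time ≈ 70/3.6 = 19.44 years.
39 years is 39/19.44 ≈ 2.01 doublings, a factor of 2^2.01 ≈ 4.03.
91 × 4.03 ≈ 370 billion dollars.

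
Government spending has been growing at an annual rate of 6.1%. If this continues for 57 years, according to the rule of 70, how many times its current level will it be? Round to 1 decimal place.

31.3 times

Doubling time ≈ 70/6.1 = 11.48 years.
57 years / 11.48 ≈ 4.97 doublings → factor 2^4.97 ≈ 31.3.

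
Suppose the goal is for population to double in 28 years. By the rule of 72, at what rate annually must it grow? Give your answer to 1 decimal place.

approximately 2.6%

72 / 28 ≈ 2.57, so about 2.6% annually.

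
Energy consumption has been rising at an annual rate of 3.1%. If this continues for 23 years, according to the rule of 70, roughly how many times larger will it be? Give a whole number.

≈ 2 times

At 3.1% one doubling takes ≈ 22.58 years; 23 years is 1 of them, so ×2.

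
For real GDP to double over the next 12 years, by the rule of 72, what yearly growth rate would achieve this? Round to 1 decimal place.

72 / 12 ≈ 6.00, so about 6.0% per year.

about 6.0%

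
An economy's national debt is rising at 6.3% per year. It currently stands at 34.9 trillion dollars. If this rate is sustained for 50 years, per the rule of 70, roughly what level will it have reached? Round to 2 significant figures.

Doubling time ≈ 70/6.3 = 11.11 years.
50 years is 50/11.11 ≈ 4.50 doublings, a factor of 2^4.50 ≈ 22.63.
34.9 × 22.63 ≈ 790 trillion dollars.

≈ 790 trillion dollars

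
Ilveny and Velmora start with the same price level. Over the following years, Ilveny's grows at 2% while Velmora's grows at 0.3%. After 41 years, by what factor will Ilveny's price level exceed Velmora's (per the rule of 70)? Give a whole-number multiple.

around 2 times

Only the 1.7-point difference matters.
70/1.7 ≈ 41.18 years per doubling of the ratio; 41 years gives 1.00 doublings, so ≈ 2×.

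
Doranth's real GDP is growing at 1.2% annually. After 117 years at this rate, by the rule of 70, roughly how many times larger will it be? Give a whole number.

4 times

At 1.2% one doubling takes ≈ 58.33 years; 117 years is 2 of them, so ×4.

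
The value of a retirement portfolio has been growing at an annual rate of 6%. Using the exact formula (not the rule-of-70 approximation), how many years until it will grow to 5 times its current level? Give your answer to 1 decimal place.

27.6 years

t = ln(5) / ln(1 + 0.06) = 1.6094 / 0.058269 ≈ 27.62.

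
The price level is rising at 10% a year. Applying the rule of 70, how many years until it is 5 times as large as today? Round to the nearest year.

At 10% it doubles every 70/10 ≈ 7.00 years.
5× is log₂ 5 ≈ 2.32 doublings, so ≈ 2.32 × 7.00 = 16 years.

around 16 years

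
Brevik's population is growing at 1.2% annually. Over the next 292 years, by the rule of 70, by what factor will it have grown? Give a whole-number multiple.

At 1.2% one doubling takes ≈ 58.33 years; 292 years is 5 of them, so ×32.

around 32 times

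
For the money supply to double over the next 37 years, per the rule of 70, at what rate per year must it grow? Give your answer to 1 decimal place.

≈ 1.9%

70 / 37 ≈ 1.89, so about 1.9% per year.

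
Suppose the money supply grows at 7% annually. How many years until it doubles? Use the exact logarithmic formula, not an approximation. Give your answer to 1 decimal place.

t = ln(2) / ln(1 + 0.07) = 0.6931 / 0.067659 ≈ 10.24.

10.2 years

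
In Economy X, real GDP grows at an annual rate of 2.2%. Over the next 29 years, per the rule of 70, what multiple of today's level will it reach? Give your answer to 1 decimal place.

roughly 1.9 times

Doubles every ≈ 31.82 years (70/2.2).
29 years is 0.91 doublings; 2^0.91 ≈ 1.9×.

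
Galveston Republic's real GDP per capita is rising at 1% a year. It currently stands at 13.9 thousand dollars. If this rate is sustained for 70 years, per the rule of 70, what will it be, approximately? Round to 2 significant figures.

about 28 thousand dollars

Doubling time ≈ 70/1 = 70.00 years.
70 years is 70/70.00 ≈ 1.00 doublings, a factor of 2^1.00 ≈ 2.00.
13.9 × 2.00 ≈ 28 thousand dollars.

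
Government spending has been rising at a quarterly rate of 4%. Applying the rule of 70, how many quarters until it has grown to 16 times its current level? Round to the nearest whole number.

One doubling takes 70/4 = 17.50 quarters.
16 = 2^4, so 4 doublings → 70 quarters.

approximately 70 quarters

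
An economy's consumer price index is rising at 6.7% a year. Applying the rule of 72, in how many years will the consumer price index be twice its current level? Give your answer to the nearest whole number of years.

72/6.7 ≈ 10.75, so it doubles roughly every 11 years.

approximately 11 years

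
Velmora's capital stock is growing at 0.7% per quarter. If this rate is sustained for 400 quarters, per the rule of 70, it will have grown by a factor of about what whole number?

roughly 16 times

Doubling time ≈ 70/0.7 = 100.00 quarters.
400/100.00 ≈ 4 doublings, so about 2^4 = 16×.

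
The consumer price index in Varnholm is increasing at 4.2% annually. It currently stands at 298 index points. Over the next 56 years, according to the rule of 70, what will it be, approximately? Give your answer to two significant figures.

approximately 3100 index points

Doubling time ≈ 70/4.2 = 16.67 years.
56 years is 56/16.67 ≈ 3.36 doublings, a factor of 2^3.36 ≈ 10.27.
298 × 10.27 ≈ 3100 index points.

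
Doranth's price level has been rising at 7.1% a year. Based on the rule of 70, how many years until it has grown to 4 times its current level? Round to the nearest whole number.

At 7.1% it doubles every 70/7.1 ≈ 9.86 years.
4× is 2 doublings, so 2 × 9.86 ≈ 20 years.

20 years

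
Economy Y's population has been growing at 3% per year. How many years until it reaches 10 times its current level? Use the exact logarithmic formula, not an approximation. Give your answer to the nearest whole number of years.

t = ln(10) / ln(1 + 0.03) = 2.3026 / 0.029559 ≈ 77.90.
≈ 78 years.

78 years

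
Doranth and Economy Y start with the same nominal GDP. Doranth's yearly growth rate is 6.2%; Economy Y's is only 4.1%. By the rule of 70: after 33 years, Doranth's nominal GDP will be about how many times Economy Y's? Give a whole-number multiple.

Doranth pulls ahead at 2.1 pp per year, so the ratio doubles every 70/2.1 ≈ 33.33 years.
In 33 years that's 0.99 doublings: 2^0.99 ≈ 2.

2 times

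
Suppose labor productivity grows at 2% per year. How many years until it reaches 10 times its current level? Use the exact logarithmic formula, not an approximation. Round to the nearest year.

116 years

t = ln(10) / ln(1 + 0.02) = 2.3026 / 0.019803 ≈ 116.28.
≈ 116 years.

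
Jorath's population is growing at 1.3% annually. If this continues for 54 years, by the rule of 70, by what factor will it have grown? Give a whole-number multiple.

Doubling time ≈ 70/1.3 = 53.85 years.
54/53.85 ≈ 1 doubling, so about 2^1 = 2×.

≈ 2 times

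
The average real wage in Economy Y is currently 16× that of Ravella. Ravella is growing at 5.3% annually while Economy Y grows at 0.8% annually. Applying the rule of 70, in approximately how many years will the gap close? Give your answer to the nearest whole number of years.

about 62 years

The growth-rate gap is 5.3% − 0.8% = 4.5 percentage points.
So the ratio between them halves every 70/4.5 ≈ 15.56 years.
A 16× gap closes after 4 halvings: 4 × 15.56 ≈ 62 years.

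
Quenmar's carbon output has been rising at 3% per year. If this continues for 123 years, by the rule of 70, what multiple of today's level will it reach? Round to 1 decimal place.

Doubling time ≈ 70/3 = 23.33 years.
123 years / 23.33 ≈ 5.27 doublings → factor 2^5.27 ≈ 38.6.

roughly 38.6 times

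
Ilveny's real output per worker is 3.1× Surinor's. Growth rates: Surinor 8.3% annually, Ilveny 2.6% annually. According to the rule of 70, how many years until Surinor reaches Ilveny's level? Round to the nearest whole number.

Surinor gains on Ilveny at 8.3% − 2.6% = 5.7 points a year.
At that relative rate the gap halves every 70/5.7 ≈ 12.28 years.
A 3.1× gap takes log₂(3.1) ≈ 1.63 halvings to close: 1.63 × 12.28 ≈ 20 years.

around 20 years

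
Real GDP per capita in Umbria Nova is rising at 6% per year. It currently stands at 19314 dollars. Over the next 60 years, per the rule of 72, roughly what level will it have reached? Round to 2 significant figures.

approximately 620000 dollars

Doubling time ≈ 72/6 = 12.00 years.
60 years is 60/12.00 ≈ 5.00 doublings, a factor of 2^5.00 ≈ 32.00.
19314 × 32.00 ≈ 620000 dollars.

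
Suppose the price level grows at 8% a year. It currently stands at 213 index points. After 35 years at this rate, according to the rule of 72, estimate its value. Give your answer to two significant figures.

Doubling time ≈ 72/8 = 9.00 years.
35 years is 35/9.00 ≈ 3.89 doublings, a factor of 2^3.89 ≈ 14.83.
213 × 14.83 ≈ 3200 index points.

roughly 3200 index points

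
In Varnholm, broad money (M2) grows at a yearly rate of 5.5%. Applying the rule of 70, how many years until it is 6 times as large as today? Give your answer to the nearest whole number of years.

≈ 33 years

Doubling time ≈ 70/5.5 = 12.73 years.
6× is log₂ 6 ≈ 2.58 doublings, so ≈ 2.58 × 12.73 = 33 years.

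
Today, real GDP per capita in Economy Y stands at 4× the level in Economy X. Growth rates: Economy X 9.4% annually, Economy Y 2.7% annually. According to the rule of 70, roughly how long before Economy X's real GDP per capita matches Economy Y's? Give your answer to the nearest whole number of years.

roughly 21 years

Economy X gains on Economy Y at 9.4% − 2.7% = 6.7 points a year.
At that relative rate the gap halves every 70/6.7 ≈ 10.45 years.
A 4× gap closes after 2 halvings: 2 × 10.45 ≈ 21 years.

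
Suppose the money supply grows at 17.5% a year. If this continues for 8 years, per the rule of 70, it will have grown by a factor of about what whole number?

At 17.5% one doubling takes ≈ 4.00 years; 8 years is 2 of them, so ×4.

≈ 4 times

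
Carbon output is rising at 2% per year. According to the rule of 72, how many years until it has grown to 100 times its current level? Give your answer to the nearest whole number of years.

One doubling takes 72/2 = 36.00 years.
Reaching 100× takes log₂(100) ≈ 6.64 doublings.
6.64 × 36.00 ≈ 239 years.

≈ 239 years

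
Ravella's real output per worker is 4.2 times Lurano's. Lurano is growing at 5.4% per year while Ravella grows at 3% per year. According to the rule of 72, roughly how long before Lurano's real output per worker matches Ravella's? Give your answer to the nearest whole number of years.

around 62 years

What matters is the difference: 2.4 pp.
Rule of 72 on the gap: the ratio halves every 72/2.4 ≈ 30.00 years.
A 4.2 times gap takes log₂(4.2) ≈ 2.07 halvings to close: 2.07 × 30.00 ≈ 62 years.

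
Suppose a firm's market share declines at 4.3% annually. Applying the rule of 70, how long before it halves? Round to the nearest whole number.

Halving time ≈ 70 / 4.3 = 16.28 → 16 years.

16 years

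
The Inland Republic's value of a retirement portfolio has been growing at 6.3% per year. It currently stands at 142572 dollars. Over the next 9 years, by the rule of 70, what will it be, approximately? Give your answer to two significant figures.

Doubling time ≈ 70/6.3 = 11.11 years.
9 years is 9/11.11 ≈ 0.81 doublings, a factor of 2^0.81 ≈ 1.75.
142572 × 1.75 ≈ 250000 dollars.

about 250000 dollars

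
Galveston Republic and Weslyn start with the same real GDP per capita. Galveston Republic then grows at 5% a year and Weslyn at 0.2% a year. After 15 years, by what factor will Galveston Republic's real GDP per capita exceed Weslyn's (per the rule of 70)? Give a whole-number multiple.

2 times

Galveston Republic pulls ahead at 4.8 pp per year, so the ratio doubles every 70/4.8 ≈ 14.58 years.
In 15 years that's 1.03 doublings: 2^1.03 ≈ 2.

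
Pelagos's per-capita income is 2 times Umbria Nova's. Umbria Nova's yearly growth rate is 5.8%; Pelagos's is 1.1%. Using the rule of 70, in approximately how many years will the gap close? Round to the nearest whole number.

What matters is the difference: 4.7 pp.
Rule of 70 on the gap: the ratio halves every 70/4.7 ≈ 14.89 years.
A 2 times gap closes after 1 halving: 1 × 14.89 ≈ 15 years.

≈ 15 years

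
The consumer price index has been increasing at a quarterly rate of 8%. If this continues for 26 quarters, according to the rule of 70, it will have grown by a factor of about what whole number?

approximately 8 times

70/8 ≈ 8.75 quarters per doubling.
26 quarters fits 3 doublings: 2^3 = 8.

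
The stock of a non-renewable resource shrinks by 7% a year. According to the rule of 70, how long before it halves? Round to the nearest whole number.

The rule works in reverse for decay: 70/7 ≈ 10.00 years to halve.

roughly 10 years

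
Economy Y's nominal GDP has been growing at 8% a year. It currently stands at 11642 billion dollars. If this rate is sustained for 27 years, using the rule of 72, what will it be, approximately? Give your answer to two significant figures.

It doubles every 72/8 ≈ 9.00 years, so 27 years is 3.00 doublings.
2^3.00 ≈ 8.00; 11642 × 8.00 ≈ 93000 billion dollars.

approximately 93000 billion dollars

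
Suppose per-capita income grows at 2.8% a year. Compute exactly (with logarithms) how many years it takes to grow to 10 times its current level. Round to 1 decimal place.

83.4 years

t = ln(10) / ln(1 + 0.028) = 2.3026 / 0.027615 ≈ 83.38.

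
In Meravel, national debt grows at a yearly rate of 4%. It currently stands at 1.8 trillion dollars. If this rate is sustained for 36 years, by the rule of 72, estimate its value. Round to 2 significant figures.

Doubling time ≈ 72/4 = 18.00 years.
36 years is 36/18.00 ≈ 2.00 doublings, a factor of 2^2.00 ≈ 4.00.
1.8 × 4.00 ≈ 7.2 trillion dollars.

about 7.2 trillion dollars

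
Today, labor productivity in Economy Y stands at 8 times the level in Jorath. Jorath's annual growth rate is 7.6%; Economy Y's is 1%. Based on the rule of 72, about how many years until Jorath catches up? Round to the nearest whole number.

33 years

Jorath gains on Economy Y at 7.6% − 1% = 6.6 points a year.
At that relative rate the gap halves every 72/6.6 ≈ 10.91 years.
An 8 times gap closes after 3 halvings: 3 × 10.91 ≈ 33 years.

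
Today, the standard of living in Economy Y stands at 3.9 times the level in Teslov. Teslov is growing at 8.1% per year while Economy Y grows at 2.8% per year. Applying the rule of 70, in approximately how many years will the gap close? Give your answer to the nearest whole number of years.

Teslov gains on Economy Y at 8.1% − 2.8% = 5.3 points a year.
At that relative rate the gap halves every 70/5.3 ≈ 13.21 years.
A 3.9 times gap takes log₂(3.9) ≈ 1.96 halvings to close: 1.96 × 13.21 ≈ 26 years.

26 years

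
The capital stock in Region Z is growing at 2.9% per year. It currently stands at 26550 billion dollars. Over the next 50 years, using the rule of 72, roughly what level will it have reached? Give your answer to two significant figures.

It doubles every 72/2.9 ≈ 24.83 years, so 50 years is 2.01 doublings.
2^2.01 ≈ 4.03; 26550 × 4.03 ≈ 110000 billion dollars.

110000 billion dollars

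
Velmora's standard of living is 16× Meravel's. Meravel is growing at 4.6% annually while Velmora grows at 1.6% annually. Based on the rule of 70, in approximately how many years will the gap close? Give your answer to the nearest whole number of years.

93 years

The growth-rate gap is 4.6% − 1.6% = 3 percentage points.
So the ratio between them halves every 70/3 ≈ 23.33 years.
A 16× gap closes after 4 halvings: 4 × 23.33 ≈ 93 years.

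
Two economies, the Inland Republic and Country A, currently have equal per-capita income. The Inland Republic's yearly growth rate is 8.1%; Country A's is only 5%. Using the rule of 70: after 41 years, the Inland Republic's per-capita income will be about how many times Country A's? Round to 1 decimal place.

3.5 times

the Inland Republic pulls ahead at 3.1 pp per year, so the ratio doubles every 70/3.1 ≈ 22.58 years.
In 41 years that's 1.82 doublings: 2^1.82 ≈ 3.5.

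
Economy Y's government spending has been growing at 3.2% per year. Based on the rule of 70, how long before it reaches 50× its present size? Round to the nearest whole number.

about 123 years

Doubling time ≈ 70/3.2 = 21.88 years.
50× is log₂ 50 ≈ 5.64 doublings, so ≈ 5.64 × 21.88 = 123 years.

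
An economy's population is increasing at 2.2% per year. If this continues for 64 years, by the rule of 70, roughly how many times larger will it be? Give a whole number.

Doubling time ≈ 70/2.2 = 31.82 years.
64/31.82 ≈ 2 doublings, so about 2^2 = 4×.

around 4 times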